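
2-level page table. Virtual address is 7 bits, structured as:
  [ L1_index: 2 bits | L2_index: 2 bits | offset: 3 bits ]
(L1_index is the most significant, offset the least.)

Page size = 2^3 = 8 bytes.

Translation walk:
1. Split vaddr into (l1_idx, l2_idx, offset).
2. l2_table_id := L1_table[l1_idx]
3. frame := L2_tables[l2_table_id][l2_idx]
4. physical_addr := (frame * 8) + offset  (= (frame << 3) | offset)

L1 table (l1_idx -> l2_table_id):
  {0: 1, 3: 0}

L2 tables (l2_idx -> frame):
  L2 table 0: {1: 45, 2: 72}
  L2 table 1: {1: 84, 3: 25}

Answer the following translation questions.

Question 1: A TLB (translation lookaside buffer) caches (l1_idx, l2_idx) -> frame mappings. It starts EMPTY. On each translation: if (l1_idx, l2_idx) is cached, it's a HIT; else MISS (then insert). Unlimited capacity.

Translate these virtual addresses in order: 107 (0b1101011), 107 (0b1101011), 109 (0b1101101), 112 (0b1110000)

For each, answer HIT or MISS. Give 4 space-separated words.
Answer: MISS HIT HIT MISS

Derivation:
vaddr=107: (3,1) not in TLB -> MISS, insert
vaddr=107: (3,1) in TLB -> HIT
vaddr=109: (3,1) in TLB -> HIT
vaddr=112: (3,2) not in TLB -> MISS, insert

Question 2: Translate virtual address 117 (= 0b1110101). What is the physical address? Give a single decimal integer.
vaddr = 117 = 0b1110101
Split: l1_idx=3, l2_idx=2, offset=5
L1[3] = 0
L2[0][2] = 72
paddr = 72 * 8 + 5 = 581

Answer: 581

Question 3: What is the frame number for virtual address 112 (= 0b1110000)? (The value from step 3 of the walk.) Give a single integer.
vaddr = 112: l1_idx=3, l2_idx=2
L1[3] = 0; L2[0][2] = 72

Answer: 72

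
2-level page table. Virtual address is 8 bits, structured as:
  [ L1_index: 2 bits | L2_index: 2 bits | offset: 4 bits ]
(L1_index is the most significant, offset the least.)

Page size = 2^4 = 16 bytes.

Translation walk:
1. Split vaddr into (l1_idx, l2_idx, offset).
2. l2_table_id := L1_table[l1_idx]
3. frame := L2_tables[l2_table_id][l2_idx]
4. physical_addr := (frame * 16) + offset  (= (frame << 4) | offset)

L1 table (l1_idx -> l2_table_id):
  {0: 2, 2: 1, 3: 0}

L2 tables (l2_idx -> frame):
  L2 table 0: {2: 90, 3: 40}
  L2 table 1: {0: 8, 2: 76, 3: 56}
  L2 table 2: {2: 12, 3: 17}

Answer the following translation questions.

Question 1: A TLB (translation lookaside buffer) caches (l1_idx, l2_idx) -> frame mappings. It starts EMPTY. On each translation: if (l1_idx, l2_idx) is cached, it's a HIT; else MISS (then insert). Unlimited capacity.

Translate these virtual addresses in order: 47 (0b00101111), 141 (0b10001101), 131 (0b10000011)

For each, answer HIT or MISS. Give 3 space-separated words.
vaddr=47: (0,2) not in TLB -> MISS, insert
vaddr=141: (2,0) not in TLB -> MISS, insert
vaddr=131: (2,0) in TLB -> HIT

Answer: MISS MISS HIT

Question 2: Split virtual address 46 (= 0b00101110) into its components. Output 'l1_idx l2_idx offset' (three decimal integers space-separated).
Answer: 0 2 14

Derivation:
vaddr = 46 = 0b00101110
  top 2 bits -> l1_idx = 0
  next 2 bits -> l2_idx = 2
  bottom 4 bits -> offset = 14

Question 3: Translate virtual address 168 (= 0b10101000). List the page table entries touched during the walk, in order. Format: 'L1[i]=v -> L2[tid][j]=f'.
Answer: L1[2]=1 -> L2[1][2]=76

Derivation:
vaddr = 168 = 0b10101000
Split: l1_idx=2, l2_idx=2, offset=8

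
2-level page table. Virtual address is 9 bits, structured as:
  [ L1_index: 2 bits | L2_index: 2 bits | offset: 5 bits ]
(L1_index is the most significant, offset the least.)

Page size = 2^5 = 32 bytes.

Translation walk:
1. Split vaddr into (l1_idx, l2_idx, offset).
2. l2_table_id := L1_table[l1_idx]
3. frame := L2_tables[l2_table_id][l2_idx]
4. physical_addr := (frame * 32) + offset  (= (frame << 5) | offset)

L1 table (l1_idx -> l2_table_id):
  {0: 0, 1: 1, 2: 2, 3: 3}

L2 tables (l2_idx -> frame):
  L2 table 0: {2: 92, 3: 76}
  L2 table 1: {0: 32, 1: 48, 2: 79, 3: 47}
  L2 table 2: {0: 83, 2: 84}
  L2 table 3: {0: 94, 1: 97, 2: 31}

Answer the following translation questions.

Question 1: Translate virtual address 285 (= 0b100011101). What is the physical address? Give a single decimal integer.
vaddr = 285 = 0b100011101
Split: l1_idx=2, l2_idx=0, offset=29
L1[2] = 2
L2[2][0] = 83
paddr = 83 * 32 + 29 = 2685

Answer: 2685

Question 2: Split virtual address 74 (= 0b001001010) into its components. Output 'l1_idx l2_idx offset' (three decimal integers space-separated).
vaddr = 74 = 0b001001010
  top 2 bits -> l1_idx = 0
  next 2 bits -> l2_idx = 2
  bottom 5 bits -> offset = 10

Answer: 0 2 10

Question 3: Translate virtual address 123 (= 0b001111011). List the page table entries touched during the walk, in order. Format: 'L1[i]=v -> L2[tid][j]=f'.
Answer: L1[0]=0 -> L2[0][3]=76

Derivation:
vaddr = 123 = 0b001111011
Split: l1_idx=0, l2_idx=3, offset=27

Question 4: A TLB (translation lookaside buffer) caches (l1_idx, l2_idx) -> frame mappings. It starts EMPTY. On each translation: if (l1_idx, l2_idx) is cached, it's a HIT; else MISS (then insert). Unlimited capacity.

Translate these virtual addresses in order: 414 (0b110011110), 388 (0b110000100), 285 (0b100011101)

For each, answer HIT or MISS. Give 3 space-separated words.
vaddr=414: (3,0) not in TLB -> MISS, insert
vaddr=388: (3,0) in TLB -> HIT
vaddr=285: (2,0) not in TLB -> MISS, insert

Answer: MISS HIT MISS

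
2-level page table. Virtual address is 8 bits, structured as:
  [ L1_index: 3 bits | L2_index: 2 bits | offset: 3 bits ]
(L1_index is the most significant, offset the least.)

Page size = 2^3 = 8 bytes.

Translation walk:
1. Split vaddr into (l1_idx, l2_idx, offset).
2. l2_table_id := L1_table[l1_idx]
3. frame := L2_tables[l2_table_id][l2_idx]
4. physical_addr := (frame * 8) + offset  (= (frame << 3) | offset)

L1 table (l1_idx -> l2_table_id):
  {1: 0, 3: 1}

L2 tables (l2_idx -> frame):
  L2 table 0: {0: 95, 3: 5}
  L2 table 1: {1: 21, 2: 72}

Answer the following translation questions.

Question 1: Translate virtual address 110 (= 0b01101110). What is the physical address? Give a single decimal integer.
vaddr = 110 = 0b01101110
Split: l1_idx=3, l2_idx=1, offset=6
L1[3] = 1
L2[1][1] = 21
paddr = 21 * 8 + 6 = 174

Answer: 174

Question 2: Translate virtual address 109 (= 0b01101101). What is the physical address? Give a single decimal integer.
Answer: 173

Derivation:
vaddr = 109 = 0b01101101
Split: l1_idx=3, l2_idx=1, offset=5
L1[3] = 1
L2[1][1] = 21
paddr = 21 * 8 + 5 = 173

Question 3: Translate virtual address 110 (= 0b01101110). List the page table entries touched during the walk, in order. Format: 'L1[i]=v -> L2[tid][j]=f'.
Answer: L1[3]=1 -> L2[1][1]=21

Derivation:
vaddr = 110 = 0b01101110
Split: l1_idx=3, l2_idx=1, offset=6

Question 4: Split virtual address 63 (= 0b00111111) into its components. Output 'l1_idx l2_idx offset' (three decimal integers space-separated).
Answer: 1 3 7

Derivation:
vaddr = 63 = 0b00111111
  top 3 bits -> l1_idx = 1
  next 2 bits -> l2_idx = 3
  bottom 3 bits -> offset = 7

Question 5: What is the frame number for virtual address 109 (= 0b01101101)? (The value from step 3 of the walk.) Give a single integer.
Answer: 21

Derivation:
vaddr = 109: l1_idx=3, l2_idx=1
L1[3] = 1; L2[1][1] = 21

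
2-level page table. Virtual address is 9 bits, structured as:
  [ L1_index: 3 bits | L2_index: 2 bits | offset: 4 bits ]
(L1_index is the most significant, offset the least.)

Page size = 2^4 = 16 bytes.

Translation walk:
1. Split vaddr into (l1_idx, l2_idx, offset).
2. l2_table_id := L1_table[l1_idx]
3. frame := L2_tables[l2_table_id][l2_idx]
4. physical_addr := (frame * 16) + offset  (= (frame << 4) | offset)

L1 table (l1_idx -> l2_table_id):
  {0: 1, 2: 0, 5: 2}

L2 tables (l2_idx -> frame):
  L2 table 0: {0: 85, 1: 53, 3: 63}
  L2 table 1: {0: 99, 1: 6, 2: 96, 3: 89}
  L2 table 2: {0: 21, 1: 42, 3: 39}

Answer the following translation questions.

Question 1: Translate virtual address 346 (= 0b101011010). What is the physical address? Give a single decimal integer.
Answer: 682

Derivation:
vaddr = 346 = 0b101011010
Split: l1_idx=5, l2_idx=1, offset=10
L1[5] = 2
L2[2][1] = 42
paddr = 42 * 16 + 10 = 682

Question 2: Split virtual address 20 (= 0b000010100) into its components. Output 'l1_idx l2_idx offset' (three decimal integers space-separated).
vaddr = 20 = 0b000010100
  top 3 bits -> l1_idx = 0
  next 2 bits -> l2_idx = 1
  bottom 4 bits -> offset = 4

Answer: 0 1 4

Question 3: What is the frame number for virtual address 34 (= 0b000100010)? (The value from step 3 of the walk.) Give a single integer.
Answer: 96

Derivation:
vaddr = 34: l1_idx=0, l2_idx=2
L1[0] = 1; L2[1][2] = 96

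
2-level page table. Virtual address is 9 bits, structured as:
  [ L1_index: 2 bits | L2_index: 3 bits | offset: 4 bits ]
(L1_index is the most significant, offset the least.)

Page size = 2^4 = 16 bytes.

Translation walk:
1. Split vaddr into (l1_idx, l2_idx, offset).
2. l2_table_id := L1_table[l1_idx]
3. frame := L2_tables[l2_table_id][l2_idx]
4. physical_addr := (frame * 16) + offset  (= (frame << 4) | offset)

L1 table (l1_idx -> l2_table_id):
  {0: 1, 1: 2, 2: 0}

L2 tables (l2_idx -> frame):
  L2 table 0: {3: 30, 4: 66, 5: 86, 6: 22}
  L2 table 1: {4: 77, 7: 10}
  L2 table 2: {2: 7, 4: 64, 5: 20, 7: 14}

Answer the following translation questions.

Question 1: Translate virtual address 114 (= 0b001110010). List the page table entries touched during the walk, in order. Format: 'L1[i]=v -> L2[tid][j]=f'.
vaddr = 114 = 0b001110010
Split: l1_idx=0, l2_idx=7, offset=2

Answer: L1[0]=1 -> L2[1][7]=10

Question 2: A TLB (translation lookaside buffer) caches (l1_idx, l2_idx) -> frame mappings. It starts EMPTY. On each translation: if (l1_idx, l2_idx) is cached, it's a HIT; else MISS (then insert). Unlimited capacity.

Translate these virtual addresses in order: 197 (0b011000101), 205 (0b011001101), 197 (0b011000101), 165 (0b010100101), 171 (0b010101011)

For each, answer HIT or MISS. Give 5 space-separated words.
Answer: MISS HIT HIT MISS HIT

Derivation:
vaddr=197: (1,4) not in TLB -> MISS, insert
vaddr=205: (1,4) in TLB -> HIT
vaddr=197: (1,4) in TLB -> HIT
vaddr=165: (1,2) not in TLB -> MISS, insert
vaddr=171: (1,2) in TLB -> HIT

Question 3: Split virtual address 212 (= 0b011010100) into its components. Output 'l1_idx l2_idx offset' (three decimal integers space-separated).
vaddr = 212 = 0b011010100
  top 2 bits -> l1_idx = 1
  next 3 bits -> l2_idx = 5
  bottom 4 bits -> offset = 4

Answer: 1 5 4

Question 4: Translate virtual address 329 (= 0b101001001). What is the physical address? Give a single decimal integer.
Answer: 1065

Derivation:
vaddr = 329 = 0b101001001
Split: l1_idx=2, l2_idx=4, offset=9
L1[2] = 0
L2[0][4] = 66
paddr = 66 * 16 + 9 = 1065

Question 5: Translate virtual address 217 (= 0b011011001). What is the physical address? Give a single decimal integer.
Answer: 329

Derivation:
vaddr = 217 = 0b011011001
Split: l1_idx=1, l2_idx=5, offset=9
L1[1] = 2
L2[2][5] = 20
paddr = 20 * 16 + 9 = 329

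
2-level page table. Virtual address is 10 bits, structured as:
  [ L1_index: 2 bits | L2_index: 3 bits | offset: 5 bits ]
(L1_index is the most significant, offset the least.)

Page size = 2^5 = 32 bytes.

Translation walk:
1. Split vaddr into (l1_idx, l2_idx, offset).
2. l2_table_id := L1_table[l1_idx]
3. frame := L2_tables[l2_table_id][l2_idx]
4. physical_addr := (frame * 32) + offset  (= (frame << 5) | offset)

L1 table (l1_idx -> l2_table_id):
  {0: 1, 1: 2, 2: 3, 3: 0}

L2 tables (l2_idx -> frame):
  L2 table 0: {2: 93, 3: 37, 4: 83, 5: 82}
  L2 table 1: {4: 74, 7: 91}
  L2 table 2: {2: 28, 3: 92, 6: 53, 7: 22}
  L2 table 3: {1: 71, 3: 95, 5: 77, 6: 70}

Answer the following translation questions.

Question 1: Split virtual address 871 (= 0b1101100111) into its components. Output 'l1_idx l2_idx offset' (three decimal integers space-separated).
Answer: 3 3 7

Derivation:
vaddr = 871 = 0b1101100111
  top 2 bits -> l1_idx = 3
  next 3 bits -> l2_idx = 3
  bottom 5 bits -> offset = 7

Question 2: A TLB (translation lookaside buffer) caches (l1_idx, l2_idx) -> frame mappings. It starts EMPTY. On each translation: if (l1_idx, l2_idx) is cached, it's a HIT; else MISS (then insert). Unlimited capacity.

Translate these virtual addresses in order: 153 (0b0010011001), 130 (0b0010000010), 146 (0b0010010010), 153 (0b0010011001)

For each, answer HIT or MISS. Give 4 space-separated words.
Answer: MISS HIT HIT HIT

Derivation:
vaddr=153: (0,4) not in TLB -> MISS, insert
vaddr=130: (0,4) in TLB -> HIT
vaddr=146: (0,4) in TLB -> HIT
vaddr=153: (0,4) in TLB -> HIT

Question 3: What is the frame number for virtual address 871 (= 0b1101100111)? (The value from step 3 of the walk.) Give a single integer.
vaddr = 871: l1_idx=3, l2_idx=3
L1[3] = 0; L2[0][3] = 37

Answer: 37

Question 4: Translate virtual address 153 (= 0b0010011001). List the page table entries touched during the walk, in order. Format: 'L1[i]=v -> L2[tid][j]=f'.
Answer: L1[0]=1 -> L2[1][4]=74

Derivation:
vaddr = 153 = 0b0010011001
Split: l1_idx=0, l2_idx=4, offset=25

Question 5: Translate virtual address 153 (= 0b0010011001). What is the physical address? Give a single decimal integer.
Answer: 2393

Derivation:
vaddr = 153 = 0b0010011001
Split: l1_idx=0, l2_idx=4, offset=25
L1[0] = 1
L2[1][4] = 74
paddr = 74 * 32 + 25 = 2393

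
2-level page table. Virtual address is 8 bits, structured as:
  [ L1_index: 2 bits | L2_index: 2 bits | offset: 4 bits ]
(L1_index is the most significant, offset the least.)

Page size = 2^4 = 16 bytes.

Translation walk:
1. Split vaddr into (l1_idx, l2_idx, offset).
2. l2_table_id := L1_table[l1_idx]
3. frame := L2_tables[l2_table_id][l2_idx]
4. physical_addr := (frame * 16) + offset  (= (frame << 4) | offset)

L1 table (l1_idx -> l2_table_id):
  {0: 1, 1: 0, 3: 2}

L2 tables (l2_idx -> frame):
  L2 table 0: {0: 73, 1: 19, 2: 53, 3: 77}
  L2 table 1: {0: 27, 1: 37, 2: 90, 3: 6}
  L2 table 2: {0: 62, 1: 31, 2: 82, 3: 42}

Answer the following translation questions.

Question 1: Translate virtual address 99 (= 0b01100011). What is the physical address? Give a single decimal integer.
vaddr = 99 = 0b01100011
Split: l1_idx=1, l2_idx=2, offset=3
L1[1] = 0
L2[0][2] = 53
paddr = 53 * 16 + 3 = 851

Answer: 851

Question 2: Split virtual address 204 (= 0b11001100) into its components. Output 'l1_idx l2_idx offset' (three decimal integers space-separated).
Answer: 3 0 12

Derivation:
vaddr = 204 = 0b11001100
  top 2 bits -> l1_idx = 3
  next 2 bits -> l2_idx = 0
  bottom 4 bits -> offset = 12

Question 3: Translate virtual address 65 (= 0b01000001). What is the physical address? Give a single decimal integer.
Answer: 1169

Derivation:
vaddr = 65 = 0b01000001
Split: l1_idx=1, l2_idx=0, offset=1
L1[1] = 0
L2[0][0] = 73
paddr = 73 * 16 + 1 = 1169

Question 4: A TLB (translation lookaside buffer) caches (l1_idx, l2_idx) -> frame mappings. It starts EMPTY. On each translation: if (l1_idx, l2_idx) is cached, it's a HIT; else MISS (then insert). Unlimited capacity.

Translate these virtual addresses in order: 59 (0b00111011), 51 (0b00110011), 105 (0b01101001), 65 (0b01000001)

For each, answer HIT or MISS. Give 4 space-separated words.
vaddr=59: (0,3) not in TLB -> MISS, insert
vaddr=51: (0,3) in TLB -> HIT
vaddr=105: (1,2) not in TLB -> MISS, insert
vaddr=65: (1,0) not in TLB -> MISS, insert

Answer: MISS HIT MISS MISS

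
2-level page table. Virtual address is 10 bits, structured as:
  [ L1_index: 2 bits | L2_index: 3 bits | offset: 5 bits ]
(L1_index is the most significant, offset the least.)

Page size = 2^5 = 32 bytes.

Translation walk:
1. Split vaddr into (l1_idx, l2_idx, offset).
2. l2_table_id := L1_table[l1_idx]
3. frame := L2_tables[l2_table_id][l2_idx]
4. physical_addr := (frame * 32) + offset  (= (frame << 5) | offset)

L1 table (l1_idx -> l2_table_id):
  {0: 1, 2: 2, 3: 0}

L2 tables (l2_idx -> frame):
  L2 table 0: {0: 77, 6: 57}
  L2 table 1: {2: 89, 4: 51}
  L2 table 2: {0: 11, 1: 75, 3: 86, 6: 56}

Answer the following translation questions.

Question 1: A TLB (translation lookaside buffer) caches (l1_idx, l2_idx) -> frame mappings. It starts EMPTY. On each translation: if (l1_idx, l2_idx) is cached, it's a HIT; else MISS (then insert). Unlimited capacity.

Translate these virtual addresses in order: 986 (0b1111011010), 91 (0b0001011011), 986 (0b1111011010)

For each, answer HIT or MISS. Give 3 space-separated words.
Answer: MISS MISS HIT

Derivation:
vaddr=986: (3,6) not in TLB -> MISS, insert
vaddr=91: (0,2) not in TLB -> MISS, insert
vaddr=986: (3,6) in TLB -> HIT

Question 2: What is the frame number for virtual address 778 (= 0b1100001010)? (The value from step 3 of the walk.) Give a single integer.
vaddr = 778: l1_idx=3, l2_idx=0
L1[3] = 0; L2[0][0] = 77

Answer: 77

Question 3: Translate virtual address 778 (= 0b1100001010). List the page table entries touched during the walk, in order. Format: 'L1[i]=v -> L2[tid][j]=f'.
Answer: L1[3]=0 -> L2[0][0]=77

Derivation:
vaddr = 778 = 0b1100001010
Split: l1_idx=3, l2_idx=0, offset=10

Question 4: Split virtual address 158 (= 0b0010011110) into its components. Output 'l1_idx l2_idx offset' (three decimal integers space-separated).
vaddr = 158 = 0b0010011110
  top 2 bits -> l1_idx = 0
  next 3 bits -> l2_idx = 4
  bottom 5 bits -> offset = 30

Answer: 0 4 30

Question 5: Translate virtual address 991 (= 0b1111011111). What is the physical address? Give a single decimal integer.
Answer: 1855

Derivation:
vaddr = 991 = 0b1111011111
Split: l1_idx=3, l2_idx=6, offset=31
L1[3] = 0
L2[0][6] = 57
paddr = 57 * 32 + 31 = 1855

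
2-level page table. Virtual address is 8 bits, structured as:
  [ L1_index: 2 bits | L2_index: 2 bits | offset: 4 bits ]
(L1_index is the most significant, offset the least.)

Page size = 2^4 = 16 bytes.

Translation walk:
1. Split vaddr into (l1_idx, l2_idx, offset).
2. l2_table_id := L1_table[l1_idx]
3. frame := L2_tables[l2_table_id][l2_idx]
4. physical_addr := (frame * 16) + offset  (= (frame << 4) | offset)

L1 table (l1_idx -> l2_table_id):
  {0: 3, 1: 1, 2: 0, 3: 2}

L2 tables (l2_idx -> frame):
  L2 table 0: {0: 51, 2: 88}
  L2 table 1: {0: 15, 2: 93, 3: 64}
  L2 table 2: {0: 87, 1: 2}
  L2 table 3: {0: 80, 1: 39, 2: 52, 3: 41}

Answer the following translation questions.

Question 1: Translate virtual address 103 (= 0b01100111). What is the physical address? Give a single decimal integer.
vaddr = 103 = 0b01100111
Split: l1_idx=1, l2_idx=2, offset=7
L1[1] = 1
L2[1][2] = 93
paddr = 93 * 16 + 7 = 1495

Answer: 1495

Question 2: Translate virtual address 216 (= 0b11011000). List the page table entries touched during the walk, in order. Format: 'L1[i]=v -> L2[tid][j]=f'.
Answer: L1[3]=2 -> L2[2][1]=2

Derivation:
vaddr = 216 = 0b11011000
Split: l1_idx=3, l2_idx=1, offset=8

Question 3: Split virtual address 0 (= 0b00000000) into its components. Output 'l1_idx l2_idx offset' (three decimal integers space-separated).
Answer: 0 0 0

Derivation:
vaddr = 0 = 0b00000000
  top 2 bits -> l1_idx = 0
  next 2 bits -> l2_idx = 0
  bottom 4 bits -> offset = 0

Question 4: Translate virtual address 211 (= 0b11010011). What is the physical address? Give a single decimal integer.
vaddr = 211 = 0b11010011
Split: l1_idx=3, l2_idx=1, offset=3
L1[3] = 2
L2[2][1] = 2
paddr = 2 * 16 + 3 = 35

Answer: 35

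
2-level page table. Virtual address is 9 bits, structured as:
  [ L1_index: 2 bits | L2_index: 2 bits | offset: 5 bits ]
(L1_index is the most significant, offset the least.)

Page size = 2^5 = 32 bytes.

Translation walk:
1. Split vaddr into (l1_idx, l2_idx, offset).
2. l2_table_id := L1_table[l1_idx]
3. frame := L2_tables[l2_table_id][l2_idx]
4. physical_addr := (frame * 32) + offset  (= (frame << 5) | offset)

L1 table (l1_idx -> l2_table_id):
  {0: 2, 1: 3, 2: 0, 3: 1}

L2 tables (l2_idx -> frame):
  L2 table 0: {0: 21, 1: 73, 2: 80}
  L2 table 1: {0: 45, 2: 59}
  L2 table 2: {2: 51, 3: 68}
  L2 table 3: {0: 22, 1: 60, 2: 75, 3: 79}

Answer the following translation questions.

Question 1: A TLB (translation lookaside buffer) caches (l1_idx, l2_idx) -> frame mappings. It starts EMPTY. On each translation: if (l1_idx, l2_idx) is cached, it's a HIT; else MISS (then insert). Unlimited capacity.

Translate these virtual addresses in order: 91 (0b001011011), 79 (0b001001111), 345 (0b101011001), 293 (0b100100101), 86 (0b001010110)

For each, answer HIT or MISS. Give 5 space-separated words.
Answer: MISS HIT MISS MISS HIT

Derivation:
vaddr=91: (0,2) not in TLB -> MISS, insert
vaddr=79: (0,2) in TLB -> HIT
vaddr=345: (2,2) not in TLB -> MISS, insert
vaddr=293: (2,1) not in TLB -> MISS, insert
vaddr=86: (0,2) in TLB -> HIT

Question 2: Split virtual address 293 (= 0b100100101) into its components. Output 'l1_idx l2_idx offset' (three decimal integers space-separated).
vaddr = 293 = 0b100100101
  top 2 bits -> l1_idx = 2
  next 2 bits -> l2_idx = 1
  bottom 5 bits -> offset = 5

Answer: 2 1 5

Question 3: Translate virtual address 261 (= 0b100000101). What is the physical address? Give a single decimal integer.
vaddr = 261 = 0b100000101
Split: l1_idx=2, l2_idx=0, offset=5
L1[2] = 0
L2[0][0] = 21
paddr = 21 * 32 + 5 = 677

Answer: 677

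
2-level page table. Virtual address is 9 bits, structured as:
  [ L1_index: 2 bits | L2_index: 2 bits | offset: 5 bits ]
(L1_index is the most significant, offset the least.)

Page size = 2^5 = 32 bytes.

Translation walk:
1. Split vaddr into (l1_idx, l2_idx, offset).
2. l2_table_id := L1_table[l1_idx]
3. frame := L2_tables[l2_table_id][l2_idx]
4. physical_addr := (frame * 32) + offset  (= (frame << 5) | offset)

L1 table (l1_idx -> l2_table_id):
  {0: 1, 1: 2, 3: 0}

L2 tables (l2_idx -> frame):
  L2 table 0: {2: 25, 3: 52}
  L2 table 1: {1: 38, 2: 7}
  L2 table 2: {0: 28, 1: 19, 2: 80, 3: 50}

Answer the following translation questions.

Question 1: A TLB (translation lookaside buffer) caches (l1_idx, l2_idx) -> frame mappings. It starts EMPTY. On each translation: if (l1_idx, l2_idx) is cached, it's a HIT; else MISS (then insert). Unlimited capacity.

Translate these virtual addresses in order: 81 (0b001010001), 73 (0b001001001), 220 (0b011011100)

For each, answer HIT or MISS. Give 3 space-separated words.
vaddr=81: (0,2) not in TLB -> MISS, insert
vaddr=73: (0,2) in TLB -> HIT
vaddr=220: (1,2) not in TLB -> MISS, insert

Answer: MISS HIT MISS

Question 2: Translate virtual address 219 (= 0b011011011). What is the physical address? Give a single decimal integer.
Answer: 2587

Derivation:
vaddr = 219 = 0b011011011
Split: l1_idx=1, l2_idx=2, offset=27
L1[1] = 2
L2[2][2] = 80
paddr = 80 * 32 + 27 = 2587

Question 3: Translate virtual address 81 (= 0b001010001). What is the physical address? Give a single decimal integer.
vaddr = 81 = 0b001010001
Split: l1_idx=0, l2_idx=2, offset=17
L1[0] = 1
L2[1][2] = 7
paddr = 7 * 32 + 17 = 241

Answer: 241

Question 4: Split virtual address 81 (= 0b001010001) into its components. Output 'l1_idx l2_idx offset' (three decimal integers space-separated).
vaddr = 81 = 0b001010001
  top 2 bits -> l1_idx = 0
  next 2 bits -> l2_idx = 2
  bottom 5 bits -> offset = 17

Answer: 0 2 17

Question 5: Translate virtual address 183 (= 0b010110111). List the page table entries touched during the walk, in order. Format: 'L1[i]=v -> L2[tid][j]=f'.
vaddr = 183 = 0b010110111
Split: l1_idx=1, l2_idx=1, offset=23

Answer: L1[1]=2 -> L2[2][1]=19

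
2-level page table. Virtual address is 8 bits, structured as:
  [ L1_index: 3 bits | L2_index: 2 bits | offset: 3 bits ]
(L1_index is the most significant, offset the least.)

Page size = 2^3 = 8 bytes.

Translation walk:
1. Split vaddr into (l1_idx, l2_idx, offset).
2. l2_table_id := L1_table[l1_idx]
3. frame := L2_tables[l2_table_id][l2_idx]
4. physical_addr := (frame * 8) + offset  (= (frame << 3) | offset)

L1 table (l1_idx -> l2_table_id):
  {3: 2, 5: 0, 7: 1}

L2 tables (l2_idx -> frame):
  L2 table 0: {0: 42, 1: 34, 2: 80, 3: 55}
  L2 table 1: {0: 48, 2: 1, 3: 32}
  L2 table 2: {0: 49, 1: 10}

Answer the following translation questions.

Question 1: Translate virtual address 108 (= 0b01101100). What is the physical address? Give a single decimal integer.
vaddr = 108 = 0b01101100
Split: l1_idx=3, l2_idx=1, offset=4
L1[3] = 2
L2[2][1] = 10
paddr = 10 * 8 + 4 = 84

Answer: 84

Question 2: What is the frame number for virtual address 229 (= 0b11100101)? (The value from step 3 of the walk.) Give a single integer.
Answer: 48

Derivation:
vaddr = 229: l1_idx=7, l2_idx=0
L1[7] = 1; L2[1][0] = 48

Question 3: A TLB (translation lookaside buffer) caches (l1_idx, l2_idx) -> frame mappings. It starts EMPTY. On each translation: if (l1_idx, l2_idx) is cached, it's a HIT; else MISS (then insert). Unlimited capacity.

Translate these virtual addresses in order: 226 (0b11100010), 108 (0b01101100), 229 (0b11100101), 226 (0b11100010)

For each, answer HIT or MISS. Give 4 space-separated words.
vaddr=226: (7,0) not in TLB -> MISS, insert
vaddr=108: (3,1) not in TLB -> MISS, insert
vaddr=229: (7,0) in TLB -> HIT
vaddr=226: (7,0) in TLB -> HIT

Answer: MISS MISS HIT HIT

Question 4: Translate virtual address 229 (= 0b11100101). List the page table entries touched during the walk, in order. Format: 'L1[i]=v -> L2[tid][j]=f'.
Answer: L1[7]=1 -> L2[1][0]=48

Derivation:
vaddr = 229 = 0b11100101
Split: l1_idx=7, l2_idx=0, offset=5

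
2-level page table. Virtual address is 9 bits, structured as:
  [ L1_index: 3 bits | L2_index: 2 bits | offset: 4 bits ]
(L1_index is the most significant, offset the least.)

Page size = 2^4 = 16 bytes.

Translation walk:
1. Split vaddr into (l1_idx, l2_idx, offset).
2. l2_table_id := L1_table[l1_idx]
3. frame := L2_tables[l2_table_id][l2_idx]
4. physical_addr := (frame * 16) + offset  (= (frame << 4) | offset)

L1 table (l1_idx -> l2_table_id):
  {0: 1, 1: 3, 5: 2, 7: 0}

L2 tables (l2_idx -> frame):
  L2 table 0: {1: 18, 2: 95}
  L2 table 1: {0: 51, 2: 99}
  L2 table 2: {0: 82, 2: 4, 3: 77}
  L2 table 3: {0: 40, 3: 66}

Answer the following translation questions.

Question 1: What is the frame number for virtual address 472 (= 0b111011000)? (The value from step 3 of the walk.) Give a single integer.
Answer: 18

Derivation:
vaddr = 472: l1_idx=7, l2_idx=1
L1[7] = 0; L2[0][1] = 18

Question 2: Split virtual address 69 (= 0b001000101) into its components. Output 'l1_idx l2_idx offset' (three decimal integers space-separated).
Answer: 1 0 5

Derivation:
vaddr = 69 = 0b001000101
  top 3 bits -> l1_idx = 1
  next 2 bits -> l2_idx = 0
  bottom 4 bits -> offset = 5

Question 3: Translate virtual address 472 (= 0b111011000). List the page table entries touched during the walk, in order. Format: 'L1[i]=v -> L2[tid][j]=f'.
Answer: L1[7]=0 -> L2[0][1]=18

Derivation:
vaddr = 472 = 0b111011000
Split: l1_idx=7, l2_idx=1, offset=8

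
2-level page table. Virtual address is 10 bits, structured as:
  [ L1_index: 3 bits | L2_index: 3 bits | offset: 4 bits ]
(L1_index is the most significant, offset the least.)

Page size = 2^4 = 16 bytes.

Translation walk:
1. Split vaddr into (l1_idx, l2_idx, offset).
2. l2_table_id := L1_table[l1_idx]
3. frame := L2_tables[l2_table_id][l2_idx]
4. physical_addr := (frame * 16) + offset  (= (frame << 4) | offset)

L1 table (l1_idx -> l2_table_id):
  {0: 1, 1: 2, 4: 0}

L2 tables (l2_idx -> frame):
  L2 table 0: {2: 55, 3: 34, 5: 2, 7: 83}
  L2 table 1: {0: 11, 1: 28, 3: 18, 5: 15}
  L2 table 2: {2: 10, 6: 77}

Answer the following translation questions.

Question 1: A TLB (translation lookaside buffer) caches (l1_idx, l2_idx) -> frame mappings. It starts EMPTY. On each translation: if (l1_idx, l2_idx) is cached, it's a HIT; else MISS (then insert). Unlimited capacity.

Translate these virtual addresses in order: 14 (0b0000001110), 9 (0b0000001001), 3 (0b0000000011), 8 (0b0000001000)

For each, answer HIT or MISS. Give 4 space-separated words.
vaddr=14: (0,0) not in TLB -> MISS, insert
vaddr=9: (0,0) in TLB -> HIT
vaddr=3: (0,0) in TLB -> HIT
vaddr=8: (0,0) in TLB -> HIT

Answer: MISS HIT HIT HIT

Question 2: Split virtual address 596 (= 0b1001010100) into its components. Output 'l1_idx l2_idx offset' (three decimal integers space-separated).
Answer: 4 5 4

Derivation:
vaddr = 596 = 0b1001010100
  top 3 bits -> l1_idx = 4
  next 3 bits -> l2_idx = 5
  bottom 4 bits -> offset = 4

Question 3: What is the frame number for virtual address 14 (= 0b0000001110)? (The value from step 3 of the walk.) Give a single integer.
vaddr = 14: l1_idx=0, l2_idx=0
L1[0] = 1; L2[1][0] = 11

Answer: 11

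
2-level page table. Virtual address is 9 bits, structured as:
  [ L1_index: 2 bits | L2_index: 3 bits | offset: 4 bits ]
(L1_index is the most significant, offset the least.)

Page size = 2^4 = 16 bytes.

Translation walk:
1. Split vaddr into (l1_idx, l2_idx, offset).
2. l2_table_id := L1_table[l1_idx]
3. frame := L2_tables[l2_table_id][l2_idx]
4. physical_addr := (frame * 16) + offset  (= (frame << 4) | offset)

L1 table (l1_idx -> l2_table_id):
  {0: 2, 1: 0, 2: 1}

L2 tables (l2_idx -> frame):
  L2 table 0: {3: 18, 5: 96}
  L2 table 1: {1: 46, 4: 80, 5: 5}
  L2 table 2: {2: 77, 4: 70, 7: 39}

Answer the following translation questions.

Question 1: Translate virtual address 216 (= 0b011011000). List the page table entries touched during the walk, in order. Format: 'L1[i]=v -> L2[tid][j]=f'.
Answer: L1[1]=0 -> L2[0][5]=96

Derivation:
vaddr = 216 = 0b011011000
Split: l1_idx=1, l2_idx=5, offset=8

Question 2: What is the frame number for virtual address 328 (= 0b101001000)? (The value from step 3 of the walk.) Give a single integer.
Answer: 80

Derivation:
vaddr = 328: l1_idx=2, l2_idx=4
L1[2] = 1; L2[1][4] = 80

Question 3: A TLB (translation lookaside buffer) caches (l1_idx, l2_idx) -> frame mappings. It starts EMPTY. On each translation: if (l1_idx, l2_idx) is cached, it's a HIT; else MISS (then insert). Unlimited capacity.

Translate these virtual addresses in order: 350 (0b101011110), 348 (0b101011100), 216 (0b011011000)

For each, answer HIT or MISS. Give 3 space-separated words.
Answer: MISS HIT MISS

Derivation:
vaddr=350: (2,5) not in TLB -> MISS, insert
vaddr=348: (2,5) in TLB -> HIT
vaddr=216: (1,5) not in TLB -> MISS, insert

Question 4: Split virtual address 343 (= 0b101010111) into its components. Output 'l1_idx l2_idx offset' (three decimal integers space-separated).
Answer: 2 5 7

Derivation:
vaddr = 343 = 0b101010111
  top 2 bits -> l1_idx = 2
  next 3 bits -> l2_idx = 5
  bottom 4 bits -> offset = 7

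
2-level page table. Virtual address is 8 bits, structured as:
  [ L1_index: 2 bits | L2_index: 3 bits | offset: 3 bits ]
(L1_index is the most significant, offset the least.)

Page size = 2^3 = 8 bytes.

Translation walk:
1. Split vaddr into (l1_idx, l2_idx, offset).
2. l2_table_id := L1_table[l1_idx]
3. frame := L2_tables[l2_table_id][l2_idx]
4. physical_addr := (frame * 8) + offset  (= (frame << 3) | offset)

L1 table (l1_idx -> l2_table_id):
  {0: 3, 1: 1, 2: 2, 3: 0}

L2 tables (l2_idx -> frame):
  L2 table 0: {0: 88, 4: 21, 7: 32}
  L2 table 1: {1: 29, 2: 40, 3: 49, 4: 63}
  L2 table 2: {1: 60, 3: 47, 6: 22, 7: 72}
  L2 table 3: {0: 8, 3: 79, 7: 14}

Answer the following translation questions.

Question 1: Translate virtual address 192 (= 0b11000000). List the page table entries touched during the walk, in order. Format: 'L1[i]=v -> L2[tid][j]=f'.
Answer: L1[3]=0 -> L2[0][0]=88

Derivation:
vaddr = 192 = 0b11000000
Split: l1_idx=3, l2_idx=0, offset=0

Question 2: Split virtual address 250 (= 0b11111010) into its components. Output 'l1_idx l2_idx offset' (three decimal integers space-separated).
Answer: 3 7 2

Derivation:
vaddr = 250 = 0b11111010
  top 2 bits -> l1_idx = 3
  next 3 bits -> l2_idx = 7
  bottom 3 bits -> offset = 2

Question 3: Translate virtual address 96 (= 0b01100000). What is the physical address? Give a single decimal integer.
vaddr = 96 = 0b01100000
Split: l1_idx=1, l2_idx=4, offset=0
L1[1] = 1
L2[1][4] = 63
paddr = 63 * 8 + 0 = 504

Answer: 504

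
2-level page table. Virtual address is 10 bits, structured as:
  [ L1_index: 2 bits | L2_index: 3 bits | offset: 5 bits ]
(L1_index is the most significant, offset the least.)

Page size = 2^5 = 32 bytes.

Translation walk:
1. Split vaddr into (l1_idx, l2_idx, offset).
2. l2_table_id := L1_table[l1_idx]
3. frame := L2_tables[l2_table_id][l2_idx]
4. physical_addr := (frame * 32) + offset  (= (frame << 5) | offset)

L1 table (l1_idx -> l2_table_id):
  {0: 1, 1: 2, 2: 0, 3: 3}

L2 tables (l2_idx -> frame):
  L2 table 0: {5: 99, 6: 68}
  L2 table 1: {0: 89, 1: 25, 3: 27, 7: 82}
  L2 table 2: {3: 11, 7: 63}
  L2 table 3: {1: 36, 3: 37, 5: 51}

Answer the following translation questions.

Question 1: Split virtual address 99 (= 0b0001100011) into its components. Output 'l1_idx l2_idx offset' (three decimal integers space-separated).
vaddr = 99 = 0b0001100011
  top 2 bits -> l1_idx = 0
  next 3 bits -> l2_idx = 3
  bottom 5 bits -> offset = 3

Answer: 0 3 3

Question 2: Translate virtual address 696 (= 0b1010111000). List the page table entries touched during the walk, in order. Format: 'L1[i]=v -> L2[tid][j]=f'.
vaddr = 696 = 0b1010111000
Split: l1_idx=2, l2_idx=5, offset=24

Answer: L1[2]=0 -> L2[0][5]=99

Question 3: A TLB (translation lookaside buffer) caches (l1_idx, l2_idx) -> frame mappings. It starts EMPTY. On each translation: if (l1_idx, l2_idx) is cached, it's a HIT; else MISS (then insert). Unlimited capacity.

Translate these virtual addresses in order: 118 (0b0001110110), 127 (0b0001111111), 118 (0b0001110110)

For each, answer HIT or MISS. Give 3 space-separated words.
vaddr=118: (0,3) not in TLB -> MISS, insert
vaddr=127: (0,3) in TLB -> HIT
vaddr=118: (0,3) in TLB -> HIT

Answer: MISS HIT HIT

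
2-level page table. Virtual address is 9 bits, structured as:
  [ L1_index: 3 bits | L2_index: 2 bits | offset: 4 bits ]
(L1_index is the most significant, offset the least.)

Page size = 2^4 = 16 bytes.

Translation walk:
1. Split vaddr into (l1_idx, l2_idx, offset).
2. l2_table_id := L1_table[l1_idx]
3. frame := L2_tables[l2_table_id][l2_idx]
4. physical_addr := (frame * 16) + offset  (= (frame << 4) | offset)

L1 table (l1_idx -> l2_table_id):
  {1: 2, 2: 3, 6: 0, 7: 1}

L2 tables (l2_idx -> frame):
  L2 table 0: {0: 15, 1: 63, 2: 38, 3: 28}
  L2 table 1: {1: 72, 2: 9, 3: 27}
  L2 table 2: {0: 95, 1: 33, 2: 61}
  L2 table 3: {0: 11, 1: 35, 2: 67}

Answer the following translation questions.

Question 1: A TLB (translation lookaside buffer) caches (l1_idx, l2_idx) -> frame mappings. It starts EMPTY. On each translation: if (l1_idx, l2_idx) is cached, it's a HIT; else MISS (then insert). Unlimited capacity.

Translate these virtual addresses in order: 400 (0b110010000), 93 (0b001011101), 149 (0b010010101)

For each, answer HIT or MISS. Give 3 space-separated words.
Answer: MISS MISS MISS

Derivation:
vaddr=400: (6,1) not in TLB -> MISS, insert
vaddr=93: (1,1) not in TLB -> MISS, insert
vaddr=149: (2,1) not in TLB -> MISS, insert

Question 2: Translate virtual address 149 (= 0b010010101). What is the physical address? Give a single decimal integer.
vaddr = 149 = 0b010010101
Split: l1_idx=2, l2_idx=1, offset=5
L1[2] = 3
L2[3][1] = 35
paddr = 35 * 16 + 5 = 565

Answer: 565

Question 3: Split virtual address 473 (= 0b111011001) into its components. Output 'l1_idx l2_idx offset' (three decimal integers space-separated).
Answer: 7 1 9

Derivation:
vaddr = 473 = 0b111011001
  top 3 bits -> l1_idx = 7
  next 2 bits -> l2_idx = 1
  bottom 4 bits -> offset = 9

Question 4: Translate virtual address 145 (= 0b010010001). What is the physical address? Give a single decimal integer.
Answer: 561

Derivation:
vaddr = 145 = 0b010010001
Split: l1_idx=2, l2_idx=1, offset=1
L1[2] = 3
L2[3][1] = 35
paddr = 35 * 16 + 1 = 561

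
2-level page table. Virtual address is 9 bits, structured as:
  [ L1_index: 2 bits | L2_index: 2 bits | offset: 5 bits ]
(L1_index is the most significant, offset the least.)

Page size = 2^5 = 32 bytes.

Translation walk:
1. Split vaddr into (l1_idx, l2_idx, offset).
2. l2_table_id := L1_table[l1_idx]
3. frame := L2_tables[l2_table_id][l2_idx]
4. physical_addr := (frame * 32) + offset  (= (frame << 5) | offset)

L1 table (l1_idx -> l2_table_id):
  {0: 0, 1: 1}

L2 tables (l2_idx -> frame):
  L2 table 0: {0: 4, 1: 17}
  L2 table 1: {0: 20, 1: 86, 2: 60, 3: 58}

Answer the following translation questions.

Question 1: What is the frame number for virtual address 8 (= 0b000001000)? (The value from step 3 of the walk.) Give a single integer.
Answer: 4

Derivation:
vaddr = 8: l1_idx=0, l2_idx=0
L1[0] = 0; L2[0][0] = 4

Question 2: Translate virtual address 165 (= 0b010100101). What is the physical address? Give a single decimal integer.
vaddr = 165 = 0b010100101
Split: l1_idx=1, l2_idx=1, offset=5
L1[1] = 1
L2[1][1] = 86
paddr = 86 * 32 + 5 = 2757

Answer: 2757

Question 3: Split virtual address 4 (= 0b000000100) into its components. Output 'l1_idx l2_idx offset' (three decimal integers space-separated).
Answer: 0 0 4

Derivation:
vaddr = 4 = 0b000000100
  top 2 bits -> l1_idx = 0
  next 2 bits -> l2_idx = 0
  bottom 5 bits -> offset = 4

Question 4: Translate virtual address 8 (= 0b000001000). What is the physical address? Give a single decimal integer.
vaddr = 8 = 0b000001000
Split: l1_idx=0, l2_idx=0, offset=8
L1[0] = 0
L2[0][0] = 4
paddr = 4 * 32 + 8 = 136

Answer: 136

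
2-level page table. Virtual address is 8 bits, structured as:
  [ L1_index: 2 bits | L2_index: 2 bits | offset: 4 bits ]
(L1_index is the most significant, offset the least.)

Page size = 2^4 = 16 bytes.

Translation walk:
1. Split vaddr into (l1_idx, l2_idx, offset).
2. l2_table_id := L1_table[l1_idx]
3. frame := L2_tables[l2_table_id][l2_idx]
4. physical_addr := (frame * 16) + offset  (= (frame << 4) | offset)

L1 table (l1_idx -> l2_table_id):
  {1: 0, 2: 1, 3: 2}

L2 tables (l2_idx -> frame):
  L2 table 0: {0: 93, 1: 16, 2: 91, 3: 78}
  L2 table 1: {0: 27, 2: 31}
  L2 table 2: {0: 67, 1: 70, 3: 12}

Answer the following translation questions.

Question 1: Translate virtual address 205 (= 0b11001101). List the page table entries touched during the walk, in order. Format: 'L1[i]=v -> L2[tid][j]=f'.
vaddr = 205 = 0b11001101
Split: l1_idx=3, l2_idx=0, offset=13

Answer: L1[3]=2 -> L2[2][0]=67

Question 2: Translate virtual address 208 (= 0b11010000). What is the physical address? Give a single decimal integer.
Answer: 1120

Derivation:
vaddr = 208 = 0b11010000
Split: l1_idx=3, l2_idx=1, offset=0
L1[3] = 2
L2[2][1] = 70
paddr = 70 * 16 + 0 = 1120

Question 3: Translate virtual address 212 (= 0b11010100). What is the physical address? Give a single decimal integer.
vaddr = 212 = 0b11010100
Split: l1_idx=3, l2_idx=1, offset=4
L1[3] = 2
L2[2][1] = 70
paddr = 70 * 16 + 4 = 1124

Answer: 1124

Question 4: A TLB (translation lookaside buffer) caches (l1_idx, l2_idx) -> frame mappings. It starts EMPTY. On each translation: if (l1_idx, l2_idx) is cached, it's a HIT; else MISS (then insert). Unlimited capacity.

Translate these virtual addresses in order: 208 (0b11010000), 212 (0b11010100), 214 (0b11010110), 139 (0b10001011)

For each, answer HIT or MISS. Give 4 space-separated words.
vaddr=208: (3,1) not in TLB -> MISS, insert
vaddr=212: (3,1) in TLB -> HIT
vaddr=214: (3,1) in TLB -> HIT
vaddr=139: (2,0) not in TLB -> MISS, insert

Answer: MISS HIT HIT MISS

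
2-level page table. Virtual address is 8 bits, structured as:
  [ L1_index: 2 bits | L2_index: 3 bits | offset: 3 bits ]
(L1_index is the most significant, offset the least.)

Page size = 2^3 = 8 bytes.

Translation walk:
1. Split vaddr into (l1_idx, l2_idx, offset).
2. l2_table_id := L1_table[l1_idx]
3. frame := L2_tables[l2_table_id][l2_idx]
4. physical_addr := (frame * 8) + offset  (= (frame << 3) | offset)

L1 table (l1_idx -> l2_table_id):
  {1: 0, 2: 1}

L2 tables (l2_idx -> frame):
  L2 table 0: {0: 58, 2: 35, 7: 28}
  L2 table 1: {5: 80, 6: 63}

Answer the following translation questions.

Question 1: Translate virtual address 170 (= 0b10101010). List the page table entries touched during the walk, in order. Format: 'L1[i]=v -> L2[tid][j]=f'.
Answer: L1[2]=1 -> L2[1][5]=80

Derivation:
vaddr = 170 = 0b10101010
Split: l1_idx=2, l2_idx=5, offset=2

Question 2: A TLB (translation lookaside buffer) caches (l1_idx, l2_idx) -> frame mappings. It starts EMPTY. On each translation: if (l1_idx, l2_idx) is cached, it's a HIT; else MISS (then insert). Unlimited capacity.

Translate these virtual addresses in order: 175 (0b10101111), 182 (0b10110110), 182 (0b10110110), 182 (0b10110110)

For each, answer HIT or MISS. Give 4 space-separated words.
vaddr=175: (2,5) not in TLB -> MISS, insert
vaddr=182: (2,6) not in TLB -> MISS, insert
vaddr=182: (2,6) in TLB -> HIT
vaddr=182: (2,6) in TLB -> HIT

Answer: MISS MISS HIT HIT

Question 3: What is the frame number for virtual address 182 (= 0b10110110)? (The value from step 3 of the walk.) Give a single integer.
Answer: 63

Derivation:
vaddr = 182: l1_idx=2, l2_idx=6
L1[2] = 1; L2[1][6] = 63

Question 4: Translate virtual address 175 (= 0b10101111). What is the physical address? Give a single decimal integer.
vaddr = 175 = 0b10101111
Split: l1_idx=2, l2_idx=5, offset=7
L1[2] = 1
L2[1][5] = 80
paddr = 80 * 8 + 7 = 647

Answer: 647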